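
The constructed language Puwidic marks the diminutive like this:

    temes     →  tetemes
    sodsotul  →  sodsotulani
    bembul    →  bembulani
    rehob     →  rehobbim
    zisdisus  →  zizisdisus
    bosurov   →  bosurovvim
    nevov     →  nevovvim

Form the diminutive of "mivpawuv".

bembul and zisdisus both have last vowel 'u' yet inflect differently (bembulani, zizisdisus), so the last vowel is not what conditions the rule; the final letter is.
"mivpawuv" ends in -v. The stems ending in -v (bosurov → bosurovvim, nevov → nevovvim) double the final consonant and add -im.
So mivpawuv → mivpawuvvim.

mivpawuvvim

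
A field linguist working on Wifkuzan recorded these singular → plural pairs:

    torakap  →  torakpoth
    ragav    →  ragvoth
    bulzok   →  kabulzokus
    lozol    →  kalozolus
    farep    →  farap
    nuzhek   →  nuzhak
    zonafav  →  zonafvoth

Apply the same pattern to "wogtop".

farep and torakap both end in -p yet inflect differently (farap, torakpoth), so the final letter is not what conditions the rule; the last vowel is.
"wogtop" has last vowel 'o'. The stems whose last vowel is 'o' (lozol → kalozolus, bulzok → kabulzokus) add ka- … -us around the stem.
The other patterns: stems whose last vowel is 'e' change the last vowel to 'a'; stems whose last vowel is 'a' delete the last vowel and add -oth.
So wogtop → kawogtopus.

kawogtopus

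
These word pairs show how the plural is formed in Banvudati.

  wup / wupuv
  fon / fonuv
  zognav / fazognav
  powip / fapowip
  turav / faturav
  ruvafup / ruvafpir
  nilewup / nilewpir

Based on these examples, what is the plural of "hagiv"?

"hagiv" has 2 vowels. The stems with 2 vowels (zognav → fazognav, powip → fapowip, turav → faturav) add the prefix fa-.
So hagiv → fahagiv.

fahagiv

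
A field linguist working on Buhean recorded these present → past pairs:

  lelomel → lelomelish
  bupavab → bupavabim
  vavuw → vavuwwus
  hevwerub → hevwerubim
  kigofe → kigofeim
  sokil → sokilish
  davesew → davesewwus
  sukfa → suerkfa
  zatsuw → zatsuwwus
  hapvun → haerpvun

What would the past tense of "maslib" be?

"maslib" ends in -b. The stems ending in -b (bupavab → bupavabim, hevwerub → hevwerubim) add -im.
So maslib → maslibim.

maslibim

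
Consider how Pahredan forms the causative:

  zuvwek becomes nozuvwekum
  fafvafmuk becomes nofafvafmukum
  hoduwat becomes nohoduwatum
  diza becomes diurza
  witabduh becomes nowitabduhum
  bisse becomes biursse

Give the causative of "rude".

ruurde

"rude" ends in a vowel. The stems ending in a vowel (diza → diurza, bisse → biursse) insert -ur- after the first vowel.
So rude → ruurde.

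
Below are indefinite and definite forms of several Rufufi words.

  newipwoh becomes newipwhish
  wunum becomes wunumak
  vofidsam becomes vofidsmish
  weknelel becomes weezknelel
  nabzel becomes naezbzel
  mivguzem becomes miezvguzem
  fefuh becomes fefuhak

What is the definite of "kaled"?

"kaled" has last vowel 'e'. The stems whose last vowel is 'e' (mivguzem → miezvguzem, weknelel → weezknelel, nabzel → naezbzel) insert -ez- after the first vowel.
So kaled → kaezled.

kaezled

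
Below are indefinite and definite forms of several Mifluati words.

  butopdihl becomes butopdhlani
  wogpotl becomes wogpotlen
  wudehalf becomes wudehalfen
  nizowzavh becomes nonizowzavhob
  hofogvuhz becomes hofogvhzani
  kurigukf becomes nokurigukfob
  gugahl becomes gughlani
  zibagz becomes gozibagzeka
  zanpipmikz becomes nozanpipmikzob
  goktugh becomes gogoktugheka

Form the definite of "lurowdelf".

wogpotl and butopdihl both end in -l yet inflect differently (wogpotlen, butopdhlani), so the final letter is not what conditions the rule; the second-to-last letter is.
"lurowdelf" has second-to-last letter 'l'. The one such stem in the data (wudehalf → wudehalfen) adds -en, so the same rule applies.
The other patterns: stems whose second-to-last letter is 'h' delete the last vowel and add -ani; stems whose second-to-last letter is 'g' add go- … -eka around the stem; stems whose second-to-last letter is 'k' or 'v' add no- … -ob around the stem.
So lurowdelf → lurowdelfen.

lurowdelfen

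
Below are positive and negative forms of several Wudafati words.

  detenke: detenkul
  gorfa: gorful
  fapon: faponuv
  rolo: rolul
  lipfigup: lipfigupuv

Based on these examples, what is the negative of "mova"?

rolo and fapon both have last vowel 'o' yet inflect differently (rolul, faponuv), so the last vowel is not what conditions the rule; whether the stem ends in a vowel or a consonant is.
"mova" ends in a vowel. The stems ending in a vowel (detenke → detenkul, gorfa → gorful, rolo → rolul) drop the final letter and add -ul.
So mova → movul.

movul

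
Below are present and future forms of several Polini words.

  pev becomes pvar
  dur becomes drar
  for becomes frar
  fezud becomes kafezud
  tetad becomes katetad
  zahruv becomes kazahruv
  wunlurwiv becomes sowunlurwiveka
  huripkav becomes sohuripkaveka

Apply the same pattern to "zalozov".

sozalozoveka

pev and zahruv both end in -v yet inflect differently (pvar, kazahruv), so the final letter is not what conditions the rule; the number of vowels is.
"zalozov" has 3 vowels. The stems with 3 vowels (wunlurwiv → sowunlurwiveka, huripkav → sohuripkaveka) add so- … -eka around the stem.
The other patterns: stems with 1 vowel delete the last vowel and add -ar; stems with 2 vowels add the prefix ka-.
So zalozov → sozalozoveka.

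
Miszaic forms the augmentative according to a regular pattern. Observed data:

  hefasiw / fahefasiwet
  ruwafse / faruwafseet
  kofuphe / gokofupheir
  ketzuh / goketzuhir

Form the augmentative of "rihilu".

"rihilu" begins with r-. The one such stem in the data (ruwafse → faruwafseet) adds fa- … -et around the stem, so the same rule applies.
The other pattern: stems beginning with k- add go- … -ir around the stem.
So rihilu → farihiluet.

farihiluet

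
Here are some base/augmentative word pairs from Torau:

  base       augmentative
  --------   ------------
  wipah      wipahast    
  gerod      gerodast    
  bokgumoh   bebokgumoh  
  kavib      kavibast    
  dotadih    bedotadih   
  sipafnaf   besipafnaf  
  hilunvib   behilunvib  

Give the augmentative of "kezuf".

kezufast

bokgumoh and wipah both end in -h yet inflect differently (bebokgumoh, wipahast), so the final letter is not what conditions the rule; the number of vowels is.
"kezuf" has 2 vowels. The stems with 2 vowels (gerod → gerodast, wipah → wipahast, kavib → kavibast) add -ast.
The other pattern: stems with 3 vowels add the prefix be-.
So kezuf → kezufast.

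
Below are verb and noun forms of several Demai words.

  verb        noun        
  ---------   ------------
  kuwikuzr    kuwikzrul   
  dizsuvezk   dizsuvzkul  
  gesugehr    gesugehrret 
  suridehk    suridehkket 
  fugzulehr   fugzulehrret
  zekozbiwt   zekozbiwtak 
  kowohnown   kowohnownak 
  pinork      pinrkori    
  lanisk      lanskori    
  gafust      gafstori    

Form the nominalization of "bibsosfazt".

"bibsosfazt" has second-to-last letter 'z'. The stems whose second-to-last letter is 'z' (kuwikuzr → kuwikzrul, dizsuvezk → dizsuvzkul) delete the last vowel and add -ul.
The other patterns: stems whose second-to-last letter is 'h' double the final consonant and add -et; stems whose second-to-last letter is 'w' add -ak; stems whose second-to-last letter is 'r' or 's' delete the last vowel and add -ori.
So bibsosfazt → bibsosfztul.

bibsosfztul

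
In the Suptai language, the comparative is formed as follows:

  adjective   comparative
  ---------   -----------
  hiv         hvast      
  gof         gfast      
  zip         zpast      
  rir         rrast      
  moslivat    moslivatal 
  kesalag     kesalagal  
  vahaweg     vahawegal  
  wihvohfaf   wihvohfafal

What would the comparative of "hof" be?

hfast

"hof" has 1 vowel. The stems with 1 vowel (hiv → hvast, gof → gfast, zip → zpast) delete the last vowel and add -ast.
The other pattern: stems with 3 vowels add -al.
So hof → hfast.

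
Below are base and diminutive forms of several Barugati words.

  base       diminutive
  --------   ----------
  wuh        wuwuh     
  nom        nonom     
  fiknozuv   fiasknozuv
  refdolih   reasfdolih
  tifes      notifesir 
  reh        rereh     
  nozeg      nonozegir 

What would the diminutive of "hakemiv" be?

reh and refdolih both end in -h yet inflect differently (rereh, reasfdolih), so the final letter is not what conditions the rule; the number of vowels is.
"hakemiv" has 3 vowels. The stems with 3 vowels (fiknozuv → fiasknozuv, refdolih → reasfdolih) insert -as- after the first vowel.
So hakemiv → haaskemiv.

haaskemiv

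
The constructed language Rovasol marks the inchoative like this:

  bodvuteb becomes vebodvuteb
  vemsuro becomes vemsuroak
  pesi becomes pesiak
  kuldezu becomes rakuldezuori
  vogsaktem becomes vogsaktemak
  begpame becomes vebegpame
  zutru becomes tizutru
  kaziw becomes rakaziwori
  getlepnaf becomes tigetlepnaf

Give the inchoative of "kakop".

zutru and kuldezu both end in -u yet inflect differently (tizutru, rakuldezuori), so the final letter is not what conditions the rule; the first letter is.
"kakop" begins with k-. The stems beginning with k- (kuldezu → rakuldezuori, kaziw → rakaziwori) add ra- … -ori around the stem.
The other patterns: stems beginning with p- or v- add -ak; stems beginning with g- or z- add the prefix ti-; stems beginning with b- add the prefix ve-.
So kakop → rakakopori.

rakakopori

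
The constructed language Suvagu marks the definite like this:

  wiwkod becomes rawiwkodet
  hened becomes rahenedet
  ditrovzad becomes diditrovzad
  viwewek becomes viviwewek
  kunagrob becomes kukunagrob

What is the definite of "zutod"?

razutodet

wiwkod and ditrovzad both end in -d yet inflect differently (rawiwkodet, diditrovzad), so the final letter is not what conditions the rule; the number of vowels is.
"zutod" has 2 vowels. The stems with 2 vowels (wiwkod → rawiwkodet, hened → rahenedet) add ra- … -et around the stem.
The other pattern: stems with 3 vowels repeat the first consonant+vowel as a prefix.
So zutod → razutodet.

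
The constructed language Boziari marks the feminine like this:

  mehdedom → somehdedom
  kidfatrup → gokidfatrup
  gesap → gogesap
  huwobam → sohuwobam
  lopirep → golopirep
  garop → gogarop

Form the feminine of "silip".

gosilip

"silip" ends in -p. The stems ending in -p (kidfatrup → gokidfatrup, garop → gogarop, lopirep → golopirep) add the prefix go-.
The other pattern: stems ending in -m add the prefix so-.
So silip → gosilip.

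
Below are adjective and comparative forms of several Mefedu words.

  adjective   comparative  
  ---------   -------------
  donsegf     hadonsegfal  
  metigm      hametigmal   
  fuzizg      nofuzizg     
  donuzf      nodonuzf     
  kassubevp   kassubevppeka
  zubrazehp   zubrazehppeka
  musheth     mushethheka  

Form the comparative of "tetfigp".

hatetfigpal

donsegf and donuzf both end in -f yet inflect differently (hadonsegfal, nodonuzf), so the final letter is not what conditions the rule; the second-to-last letter is.
"tetfigp" has second-to-last letter 'g'. The stems whose second-to-last letter is 'g' (donsegf → hadonsegfal, metigm → hametigmal) add ha- … -al around the stem.
So tetfigp → hatetfigpal.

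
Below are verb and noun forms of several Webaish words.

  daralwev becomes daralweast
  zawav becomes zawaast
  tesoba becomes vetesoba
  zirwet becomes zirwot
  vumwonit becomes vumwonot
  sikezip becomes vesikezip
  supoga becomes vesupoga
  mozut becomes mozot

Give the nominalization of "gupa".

vegupa

"gupa" ends in -a. The stems ending in -a (tesoba → vetesoba, supoga → vesupoga) add the prefix ve-.
The other patterns: stems ending in -v drop the final letter and add -ast; stems ending in -t change the last vowel to 'o'.
So gupa → vegupa.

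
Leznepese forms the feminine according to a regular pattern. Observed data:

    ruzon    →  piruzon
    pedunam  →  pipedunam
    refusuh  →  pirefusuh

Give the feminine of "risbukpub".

Every pair shown (ruzon → piruzon, pedunam → pipedunam, refusuh → pirefusuh) follows the same rule: add the prefix pi-.
So risbukpub → pirisbukpub.

pirisbukpub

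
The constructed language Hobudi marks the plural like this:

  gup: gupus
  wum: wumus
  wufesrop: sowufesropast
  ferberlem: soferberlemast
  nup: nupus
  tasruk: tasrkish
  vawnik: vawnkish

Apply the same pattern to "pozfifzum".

wum and ferberlem both end in -m yet inflect differently (wumus, soferberlemast), so the final letter is not what conditions the rule; the number of vowels is.
"pozfifzum" has 3 vowels. The stems with 3 vowels (ferberlem → soferberlemast, wufesrop → sowufesropast) add so- … -ast around the stem.
The other patterns: stems with 1 vowel add -us; stems with 2 vowels delete the last vowel and add -ish.
So pozfifzum → sopozfifzumast.

sopozfifzumast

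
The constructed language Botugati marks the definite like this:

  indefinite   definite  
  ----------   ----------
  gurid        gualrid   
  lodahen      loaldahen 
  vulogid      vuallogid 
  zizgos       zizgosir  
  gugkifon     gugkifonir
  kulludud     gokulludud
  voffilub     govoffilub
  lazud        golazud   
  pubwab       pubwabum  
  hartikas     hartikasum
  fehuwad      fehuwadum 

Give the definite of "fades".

faaldes

lodahen and gugkifon both end in -n yet inflect differently (loaldahen, gugkifonir), so the final letter is not what conditions the rule; the last vowel is.
"fades" has last vowel 'e'. The one such stem in the data (lodahen → loaldahen) inserts -al- after the first vowel (as do gurid, vulogid), so the same rule applies.
So fades → faaldes.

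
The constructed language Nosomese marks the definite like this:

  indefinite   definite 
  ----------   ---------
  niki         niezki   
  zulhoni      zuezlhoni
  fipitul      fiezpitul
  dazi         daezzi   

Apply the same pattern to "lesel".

leezsel

Every pair shown (niki → niezki, zulhoni → zuezlhoni, fipitul → fiezpitul, …) follows the same rule: insert -ez- after the first vowel.
So lesel → leezsel.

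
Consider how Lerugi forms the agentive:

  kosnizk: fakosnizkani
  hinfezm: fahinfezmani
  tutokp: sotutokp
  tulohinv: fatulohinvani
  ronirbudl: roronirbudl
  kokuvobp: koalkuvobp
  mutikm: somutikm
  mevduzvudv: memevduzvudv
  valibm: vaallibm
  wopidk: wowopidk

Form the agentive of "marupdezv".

famarupdezvani

tutokp and kokuvobp both end in -p yet inflect differently (sotutokp, koalkuvobp), so the final letter is not what conditions the rule; the second-to-last letter is.
"marupdezv" has second-to-last letter 'z'. The stems whose second-to-last letter is 'z' (hinfezm → fahinfezmani, kosnizk → fakosnizkani) add fa- … -ani around the stem.
The other patterns: stems whose second-to-last letter is 'd' repeat the first consonant+vowel as a prefix; stems whose second-to-last letter is 'k' add the prefix so-; stems whose second-to-last letter is 'b' insert -al- after the first vowel.
So marupdezv → famarupdezvani.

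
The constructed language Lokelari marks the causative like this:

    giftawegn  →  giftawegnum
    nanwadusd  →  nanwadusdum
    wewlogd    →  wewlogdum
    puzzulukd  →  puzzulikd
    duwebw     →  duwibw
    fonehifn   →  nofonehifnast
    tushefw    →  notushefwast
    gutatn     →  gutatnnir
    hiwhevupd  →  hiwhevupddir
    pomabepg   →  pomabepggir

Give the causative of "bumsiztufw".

"bumsiztufw" has second-to-last letter 'f'. The stems whose second-to-last letter is 'f' (fonehifn → nofonehifnast, tushefw → notushefwast) add no- … -ast around the stem.
The other patterns: stems whose second-to-last letter is 'g' or 's' add -um; stems whose second-to-last letter is 'b' or 'k' change the last vowel to 'i'; stems whose second-to-last letter is 'p' or 't' double the final consonant and add -ir.
So bumsiztufw → nobumsiztufwast.

nobumsiztufwast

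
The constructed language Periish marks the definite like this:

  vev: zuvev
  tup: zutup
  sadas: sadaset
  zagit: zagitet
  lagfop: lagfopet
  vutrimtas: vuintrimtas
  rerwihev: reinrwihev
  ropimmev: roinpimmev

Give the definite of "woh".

tup and lagfop both end in -p yet inflect differently (zutup, lagfopet), so the final letter is not what conditions the rule; the number of vowels is.
"woh" has 1 vowel. The stems with 1 vowel (vev → zuvev, tup → zutup) add the prefix zu-.
The other patterns: stems with 2 vowels add -et; stems with 3 vowels insert -in- after the first vowel.
So woh → zuwoh.

zuwoh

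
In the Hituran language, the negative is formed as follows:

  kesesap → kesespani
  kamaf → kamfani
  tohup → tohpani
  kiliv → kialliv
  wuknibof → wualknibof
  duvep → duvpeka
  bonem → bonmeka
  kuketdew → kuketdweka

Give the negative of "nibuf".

nibfani

kamaf and wuknibof both end in -f yet inflect differently (kamfani, wualknibof), so the final letter is not what conditions the rule; the last vowel is.
"nibuf" has last vowel 'u'. The one such stem in the data (tohup → tohpani) deletes the last vowel and adds -ani (as do kesesap, kamaf), so the same rule applies.
The other patterns: stems whose last vowel is 'i' or 'o' insert -al- after the first vowel; stems whose last vowel is 'e' delete the last vowel and add -eka.
So nibuf → nibfani.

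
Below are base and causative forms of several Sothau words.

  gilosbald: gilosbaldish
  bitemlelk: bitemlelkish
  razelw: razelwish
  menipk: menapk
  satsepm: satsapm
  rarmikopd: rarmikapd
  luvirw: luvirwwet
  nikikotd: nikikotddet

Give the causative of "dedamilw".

menipk and bitemlelk both end in -k yet inflect differently (menapk, bitemlelkish), so the final letter is not what conditions the rule; the second-to-last letter is.
"dedamilw" has second-to-last letter 'l'. The stems whose second-to-last letter is 'l' (razelw → razelwish, bitemlelk → bitemlelkish, gilosbald → gilosbaldish) add -ish.
So dedamilw → dedamilwish.

dedamilwish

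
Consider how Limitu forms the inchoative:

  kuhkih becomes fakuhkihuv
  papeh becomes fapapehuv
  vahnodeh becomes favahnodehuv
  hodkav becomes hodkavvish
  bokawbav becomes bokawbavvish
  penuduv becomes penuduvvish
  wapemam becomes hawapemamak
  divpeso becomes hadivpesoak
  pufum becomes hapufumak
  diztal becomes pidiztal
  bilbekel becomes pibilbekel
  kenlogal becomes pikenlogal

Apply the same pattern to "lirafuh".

hodkav and wapemam both have last vowel 'a' yet inflect differently (hodkavvish, hawapemamak), so the last vowel is not what conditions the rule; the final letter is.
"lirafuh" ends in -h. The stems ending in -h (kuhkih → fakuhkihuv, papeh → fapapehuv, vahnodeh → favahnodehuv) add fa- … -uv around the stem.
The other patterns: stems ending in -v double the final consonant and add -ish; stems ending in -m or -o add ha- … -ak around the stem; stems ending in -l add the prefix pi-.
So lirafuh → falirafuhuv.

falirafuhuv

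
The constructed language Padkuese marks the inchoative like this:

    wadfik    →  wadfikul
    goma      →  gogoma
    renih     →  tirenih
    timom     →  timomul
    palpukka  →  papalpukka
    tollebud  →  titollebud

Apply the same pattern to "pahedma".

wadfik and renih both have last vowel 'i' yet inflect differently (wadfikul, tirenih), so the last vowel is not what conditions the rule; the final letter is.
"pahedma" ends in -a. The stems ending in -a (goma → gogoma, palpukka → papalpukka) repeat the first consonant+vowel as a prefix.
The other patterns: stems ending in -k or -m add -ul; stems ending in -d or -h add the prefix ti-.
So pahedma → papahedma.

papahedma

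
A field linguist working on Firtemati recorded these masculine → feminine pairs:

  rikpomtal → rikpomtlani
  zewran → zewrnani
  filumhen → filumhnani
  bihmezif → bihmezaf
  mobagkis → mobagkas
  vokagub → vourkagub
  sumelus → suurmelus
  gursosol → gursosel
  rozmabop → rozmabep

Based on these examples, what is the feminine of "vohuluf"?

vourhuluf

mobagkis and sumelus both end in -s yet inflect differently (mobagkas, suurmelus), so the final letter is not what conditions the rule; the last vowel is.
"vohuluf" has last vowel 'u'. The stems whose last vowel is 'u' (vokagub → vourkagub, sumelus → suurmelus) insert -ur- after the first vowel.
So vohuluf → vourhuluf.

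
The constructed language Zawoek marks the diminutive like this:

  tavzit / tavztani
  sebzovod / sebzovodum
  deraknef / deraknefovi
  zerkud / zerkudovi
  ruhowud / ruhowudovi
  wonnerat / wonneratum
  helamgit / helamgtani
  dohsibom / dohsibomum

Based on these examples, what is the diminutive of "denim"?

tavzit and wonnerat both end in -t yet inflect differently (tavztani, wonneratum), so the final letter is not what conditions the rule; the last vowel is.
"denim" has last vowel 'i'. The stems whose last vowel is 'i' (tavzit → tavztani, helamgit → helamgtani) delete the last vowel and add -ani.
The other patterns: stems whose last vowel is 'e' or 'u' add -ovi; stems whose last vowel is 'a' or 'o' add -um.
So denim → denmani.

denmani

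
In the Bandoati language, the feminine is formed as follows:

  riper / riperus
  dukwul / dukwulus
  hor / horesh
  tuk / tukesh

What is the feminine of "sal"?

riper and hor both end in -r yet inflect differently (riperus, horesh), so the final letter is not what conditions the rule; the number of vowels is.
"sal" has 1 vowel. The stems with 1 vowel (hor → horesh, tuk → tukesh) add -esh.
The other pattern: stems with 2 vowels add -us.
So sal → salesh.

salesh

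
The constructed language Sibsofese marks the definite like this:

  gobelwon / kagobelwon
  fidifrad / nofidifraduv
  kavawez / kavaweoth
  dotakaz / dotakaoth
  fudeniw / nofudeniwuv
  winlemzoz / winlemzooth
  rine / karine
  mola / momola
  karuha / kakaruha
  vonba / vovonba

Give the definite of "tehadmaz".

tehadmaoth

"tehadmaz" ends in -z. The stems ending in -z (dotakaz → dotakaoth, kavawez → kavaweoth, winlemzoz → winlemzooth) drop the final letter and add -oth.
The other patterns: stems ending in -d or -w add no- … -uv around the stem; stems ending in -a repeat the first consonant+vowel as a prefix; stems ending in -e or -n add the prefix ka-.
So tehadmaz → tehadmaoth.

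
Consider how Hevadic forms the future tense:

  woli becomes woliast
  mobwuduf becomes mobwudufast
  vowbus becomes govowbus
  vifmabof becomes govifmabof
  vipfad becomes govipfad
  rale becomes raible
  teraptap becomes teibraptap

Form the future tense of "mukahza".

mobwuduf and vifmabof both end in -f yet inflect differently (mobwudufast, govifmabof), so the final letter is not what conditions the rule; the first letter is.
"mukahza" begins with m-. The one such stem in the data (mobwuduf → mobwudufast) adds -ast, so the same rule applies.
So mukahza → mukahzaast.

mukahzaast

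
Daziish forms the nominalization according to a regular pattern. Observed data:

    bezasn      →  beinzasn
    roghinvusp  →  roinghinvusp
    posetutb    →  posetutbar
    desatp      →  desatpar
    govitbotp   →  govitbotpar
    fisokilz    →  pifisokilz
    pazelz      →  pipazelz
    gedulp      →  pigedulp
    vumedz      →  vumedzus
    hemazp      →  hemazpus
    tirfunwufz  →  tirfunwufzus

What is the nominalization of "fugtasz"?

fuingtasz

roghinvusp and desatp both end in -p yet inflect differently (roinghinvusp, desatpar), so the final letter is not what conditions the rule; the second-to-last letter is.
"fugtasz" has second-to-last letter 's'. The stems whose second-to-last letter is 's' (bezasn → beinzasn, roghinvusp → roinghinvusp) insert -in- after the first vowel.
The other patterns: stems whose second-to-last letter is 't' add -ar; stems whose second-to-last letter is 'l' add the prefix pi-; stems whose second-to-last letter is 'd', 'f' or 'z' add -us.
So fugtasz → fuingtasz.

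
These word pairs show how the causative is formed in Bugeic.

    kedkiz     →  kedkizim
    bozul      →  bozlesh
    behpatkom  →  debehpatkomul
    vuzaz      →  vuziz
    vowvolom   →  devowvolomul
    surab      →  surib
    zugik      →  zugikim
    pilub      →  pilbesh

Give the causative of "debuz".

surab and pilub both end in -b yet inflect differently (surib, pilbesh), so the final letter is not what conditions the rule; the last vowel is.
"debuz" has last vowel 'u'. The stems whose last vowel is 'u' (pilub → pilbesh, bozul → bozlesh) delete the last vowel and add -esh.
The other patterns: stems whose last vowel is 'a' change the last vowel to 'i'; stems whose last vowel is 'o' add de- … -ul around the stem; stems whose last vowel is 'i' add -im.
So debuz → debzesh.

debzesh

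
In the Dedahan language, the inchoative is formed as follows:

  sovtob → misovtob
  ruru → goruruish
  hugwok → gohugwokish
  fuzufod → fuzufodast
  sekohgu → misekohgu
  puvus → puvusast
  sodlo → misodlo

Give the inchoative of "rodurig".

gorodurigish

"rodurig" begins with r-. The one such stem in the data (ruru → goruruish) adds go- … -ish around the stem, so the same rule applies.
So rodurig → gorodurigish.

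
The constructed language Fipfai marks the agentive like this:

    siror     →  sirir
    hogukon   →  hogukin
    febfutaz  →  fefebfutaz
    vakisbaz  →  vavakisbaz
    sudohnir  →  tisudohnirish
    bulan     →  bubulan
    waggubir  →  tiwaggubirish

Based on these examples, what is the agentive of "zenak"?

zezenak

bulan and hogukon both end in -n yet inflect differently (bubulan, hogukin), so the final letter is not what conditions the rule; the last vowel is.
"zenak" has last vowel 'a'. The stems whose last vowel is 'a' (febfutaz → fefebfutaz, bulan → bubulan, vakisbaz → vavakisbaz) repeat the first consonant+vowel as a prefix.
The other patterns: stems whose last vowel is 'i' add ti- … -ish around the stem; stems whose last vowel is 'o' change the last vowel to 'i'.
So zenak → zezenak.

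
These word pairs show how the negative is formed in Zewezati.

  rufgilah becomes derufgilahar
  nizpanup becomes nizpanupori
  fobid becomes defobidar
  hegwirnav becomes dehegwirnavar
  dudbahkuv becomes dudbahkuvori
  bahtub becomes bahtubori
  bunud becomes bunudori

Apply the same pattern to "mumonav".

demumonavar

bunud and fobid both end in -d yet inflect differently (bunudori, defobidar), so the final letter is not what conditions the rule; the last vowel is.
"mumonav" has last vowel 'a'. The stems whose last vowel is 'a' (rufgilah → derufgilahar, hegwirnav → dehegwirnavar) add de- … -ar around the stem.
The other pattern: stems whose last vowel is 'u' add -ori.
So mumonav → demumonavar.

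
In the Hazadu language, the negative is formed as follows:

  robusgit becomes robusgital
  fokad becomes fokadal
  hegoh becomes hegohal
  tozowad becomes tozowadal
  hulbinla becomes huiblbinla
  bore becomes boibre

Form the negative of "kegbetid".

kegbetidal

"kegbetid" ends in a consonant. The stems ending in a consonant (robusgit → robusgital, fokad → fokadal, hegoh → hegohal) add -al.
The other pattern: stems ending in a vowel insert -ib- after the first vowel.
So kegbetid → kegbetidal.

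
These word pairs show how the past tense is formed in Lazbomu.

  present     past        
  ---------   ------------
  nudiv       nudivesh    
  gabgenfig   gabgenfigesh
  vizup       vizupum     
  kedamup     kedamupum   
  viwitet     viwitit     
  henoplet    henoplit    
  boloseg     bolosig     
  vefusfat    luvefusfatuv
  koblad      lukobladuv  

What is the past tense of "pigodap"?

"pigodap" has last vowel 'a'. The stems whose last vowel is 'a' (vefusfat → luvefusfatuv, koblad → lukobladuv) add lu- … -uv around the stem.
The other patterns: stems whose last vowel is 'i' add -esh; stems whose last vowel is 'u' add -um; stems whose last vowel is 'e' change the last vowel to 'i'.
So pigodap → lupigodapuv.

lupigodapuv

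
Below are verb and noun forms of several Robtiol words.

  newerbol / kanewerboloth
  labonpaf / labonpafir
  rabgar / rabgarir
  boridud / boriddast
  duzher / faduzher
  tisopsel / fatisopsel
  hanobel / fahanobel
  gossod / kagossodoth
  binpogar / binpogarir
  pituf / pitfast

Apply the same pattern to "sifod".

kasifodoth

gossod and boridud both end in -d yet inflect differently (kagossodoth, boriddast), so the final letter is not what conditions the rule; the last vowel is.
"sifod" has last vowel 'o'. The stems whose last vowel is 'o' (newerbol → kanewerboloth, gossod → kagossodoth) add ka- … -oth around the stem.
So sifod → kasifodoth.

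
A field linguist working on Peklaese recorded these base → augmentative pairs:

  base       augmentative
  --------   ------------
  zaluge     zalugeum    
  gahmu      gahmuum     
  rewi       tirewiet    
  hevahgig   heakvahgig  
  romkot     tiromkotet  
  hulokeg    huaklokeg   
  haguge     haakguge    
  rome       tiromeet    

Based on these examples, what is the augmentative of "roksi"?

rome and haguge both end in -e yet inflect differently (tiromeet, haakguge), so the final letter is not what conditions the rule; the first letter is.
"roksi" begins with r-. The stems beginning with r- (rewi → tirewiet, romkot → tiromkotet, rome → tiromeet) add ti- … -et around the stem.
So roksi → tiroksiet.

tiroksiet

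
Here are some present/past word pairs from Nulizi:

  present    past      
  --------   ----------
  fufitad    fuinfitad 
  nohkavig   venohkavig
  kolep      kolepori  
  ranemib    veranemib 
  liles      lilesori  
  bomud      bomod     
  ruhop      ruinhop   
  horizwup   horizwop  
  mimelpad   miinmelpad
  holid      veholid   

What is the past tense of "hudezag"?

huindezag

kolep and horizwup both end in -p yet inflect differently (kolepori, horizwop), so the final letter is not what conditions the rule; the last vowel is.
"hudezag" has last vowel 'a'. The stems whose last vowel is 'a' (mimelpad → miinmelpad, fufitad → fuinfitad) insert -in- after the first vowel.
So hudezag → huindezag.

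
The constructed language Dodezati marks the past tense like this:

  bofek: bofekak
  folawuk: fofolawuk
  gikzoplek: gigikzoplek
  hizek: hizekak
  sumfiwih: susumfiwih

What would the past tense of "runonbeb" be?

gikzoplek and bofek both end in -k yet inflect differently (gigikzoplek, bofekak), so the final letter is not what conditions the rule; the number of vowels is.
"runonbeb" has 3 vowels. The stems with 3 vowels (gikzoplek → gigikzoplek, folawuk → fofolawuk, sumfiwih → susumfiwih) repeat the first consonant+vowel as a prefix.
The other pattern: stems with 2 vowels add -ak.
So runonbeb → rurunonbeb.

rurunonbeb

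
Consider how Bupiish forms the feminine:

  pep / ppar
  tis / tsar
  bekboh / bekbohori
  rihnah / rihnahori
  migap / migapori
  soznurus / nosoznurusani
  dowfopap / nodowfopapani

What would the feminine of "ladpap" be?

ladpapori

pep and migap both end in -p yet inflect differently (ppar, migapori), so the final letter is not what conditions the rule; the number of vowels is.
"ladpap" has 2 vowels. The stems with 2 vowels (bekboh → bekbohori, rihnah → rihnahori, migap → migapori) add -ori.
So ladpap → ladpapori.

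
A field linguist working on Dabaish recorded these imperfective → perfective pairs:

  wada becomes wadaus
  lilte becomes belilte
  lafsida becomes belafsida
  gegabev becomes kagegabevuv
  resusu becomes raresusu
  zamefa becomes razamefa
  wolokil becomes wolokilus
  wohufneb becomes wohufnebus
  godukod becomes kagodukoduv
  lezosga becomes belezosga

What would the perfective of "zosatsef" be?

razosatsef

wada and lafsida both end in -a yet inflect differently (wadaus, belafsida), so the final letter is not what conditions the rule; the first letter is.
"zosatsef" begins with z-. The one such stem in the data (zamefa → razamefa) adds the prefix ra-, so the same rule applies.
The other patterns: stems beginning with w- add -us; stems beginning with l- add the prefix be-; stems beginning with g- add ka- … -uv around the stem.
So zosatsef → razosatsef.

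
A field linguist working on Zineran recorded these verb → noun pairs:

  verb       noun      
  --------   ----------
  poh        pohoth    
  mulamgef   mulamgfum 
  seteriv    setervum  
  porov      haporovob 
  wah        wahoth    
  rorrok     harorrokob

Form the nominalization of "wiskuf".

hawiskufob

porov and seteriv both end in -v yet inflect differently (haporovob, setervum), so the final letter is not what conditions the rule; the number of vowels is.
"wiskuf" has 2 vowels. The stems with 2 vowels (porov → haporovob, rorrok → harorrokob) add ha- … -ob around the stem.
So wiskuf → hawiskufob.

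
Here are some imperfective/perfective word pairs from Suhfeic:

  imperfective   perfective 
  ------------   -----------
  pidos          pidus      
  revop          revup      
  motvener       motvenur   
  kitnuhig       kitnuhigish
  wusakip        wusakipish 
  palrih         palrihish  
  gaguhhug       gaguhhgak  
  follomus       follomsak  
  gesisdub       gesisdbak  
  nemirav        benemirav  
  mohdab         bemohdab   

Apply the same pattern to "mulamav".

bemulamav

revop and wusakip both end in -p yet inflect differently (revup, wusakipish), so the final letter is not what conditions the rule; the last vowel is.
"mulamav" has last vowel 'a'. The stems whose last vowel is 'a' (nemirav → benemirav, mohdab → bemohdab) add the prefix be-.
The other patterns: stems whose last vowel is 'e' or 'o' change the last vowel to 'u'; stems whose last vowel is 'i' add -ish; stems whose last vowel is 'u' delete the last vowel and add -ak.
So mulamav → bemulamav.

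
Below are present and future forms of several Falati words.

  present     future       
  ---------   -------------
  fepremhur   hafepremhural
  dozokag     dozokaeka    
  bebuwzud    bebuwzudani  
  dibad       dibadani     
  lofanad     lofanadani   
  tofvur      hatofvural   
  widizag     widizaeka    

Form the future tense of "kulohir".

hakulohiral

widizag and lofanad both have last vowel 'a' yet inflect differently (widizaeka, lofanadani), so the last vowel is not what conditions the rule; the final letter is.
"kulohir" ends in -r. The stems ending in -r (fepremhur → hafepremhural, tofvur → hatofvural) add ha- … -al around the stem.
The other patterns: stems ending in -g drop the final letter and add -eka; stems ending in -d add -ani.
So kulohir → hakulohiral.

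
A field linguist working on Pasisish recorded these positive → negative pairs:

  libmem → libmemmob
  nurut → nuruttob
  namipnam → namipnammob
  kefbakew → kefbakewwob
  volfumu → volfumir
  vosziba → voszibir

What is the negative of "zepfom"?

nurut and volfumu both have last vowel 'u' yet inflect differently (nuruttob, volfumir), so the last vowel is not what conditions the rule; whether the stem ends in a vowel or a consonant is.
"zepfom" ends in a consonant. The stems ending in a consonant (libmem → libmemmob, nurut → nuruttob, namipnam → namipnammob) double the final consonant and add -ob.
So zepfom → zepfommob.

zepfommob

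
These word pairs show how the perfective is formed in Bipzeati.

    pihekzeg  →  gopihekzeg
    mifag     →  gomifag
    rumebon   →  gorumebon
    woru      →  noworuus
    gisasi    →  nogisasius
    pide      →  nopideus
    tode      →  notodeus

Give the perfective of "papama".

nopapamaus

pihekzeg and pide both have last vowel 'e' yet inflect differently (gopihekzeg, nopideus), so the last vowel is not what conditions the rule; whether the stem ends in a vowel or a consonant is.
"papama" ends in a vowel. The stems ending in a vowel (woru → noworuus, gisasi → nogisasius, pide → nopideus) add no- … -us around the stem.
The other pattern: stems ending in a consonant add the prefix go-.
So papama → nopapamaus.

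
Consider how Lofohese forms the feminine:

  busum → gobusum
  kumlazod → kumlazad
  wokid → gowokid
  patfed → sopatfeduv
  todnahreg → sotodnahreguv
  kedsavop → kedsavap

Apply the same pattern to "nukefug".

kumlazod and patfed both end in -d yet inflect differently (kumlazad, sopatfeduv), so the final letter is not what conditions the rule; the last vowel is.
"nukefug" has last vowel 'u'. The one such stem in the data (busum → gobusum) adds the prefix go-, so the same rule applies.
The other patterns: stems whose last vowel is 'o' change the last vowel to 'a'; stems whose last vowel is 'e' add so- … -uv around the stem.
So nukefug → gonukefug.

gonukefug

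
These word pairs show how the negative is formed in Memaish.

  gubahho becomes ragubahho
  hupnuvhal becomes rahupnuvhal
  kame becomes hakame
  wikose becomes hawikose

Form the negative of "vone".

gubahho and wikose both have 3 vowels yet inflect differently (ragubahho, hawikose), so the number of vowels is not what conditions the rule; the final letter is.
"vone" ends in -e. The stems ending in -e (kame → hakame, wikose → hawikose) add the prefix ha-.
The other pattern: stems ending in -l or -o add the prefix ra-.
So vone → havone.

havone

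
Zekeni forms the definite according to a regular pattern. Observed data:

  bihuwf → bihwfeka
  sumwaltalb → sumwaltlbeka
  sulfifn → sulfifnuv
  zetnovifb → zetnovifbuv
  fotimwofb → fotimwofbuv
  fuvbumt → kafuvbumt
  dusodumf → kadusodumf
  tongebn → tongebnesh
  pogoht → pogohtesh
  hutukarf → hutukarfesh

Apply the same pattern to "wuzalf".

wuzlfeka

sumwaltalb and zetnovifb both end in -b yet inflect differently (sumwaltlbeka, zetnovifbuv), so the final letter is not what conditions the rule; the second-to-last letter is.
"wuzalf" has second-to-last letter 'l'. The one such stem in the data (sumwaltalb → sumwaltlbeka) deletes the last vowel and adds -eka (as does bihuwf), so the same rule applies.
The other patterns: stems whose second-to-last letter is 'f' add -uv; stems whose second-to-last letter is 'm' add the prefix ka-; stems whose second-to-last letter is 'b', 'h' or 'r' add -esh.
So wuzalf → wuzlfeka.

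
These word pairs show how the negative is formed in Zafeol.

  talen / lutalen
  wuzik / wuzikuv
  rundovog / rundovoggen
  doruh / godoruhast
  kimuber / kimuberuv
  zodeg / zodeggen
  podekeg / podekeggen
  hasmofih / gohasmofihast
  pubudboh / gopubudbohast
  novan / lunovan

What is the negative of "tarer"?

talen and zodeg both have last vowel 'e' yet inflect differently (lutalen, zodeggen), so the last vowel is not what conditions the rule; the final letter is.
"tarer" ends in -r. The one such stem in the data (kimuber → kimuberuv) adds -uv, so the same rule applies.
The other patterns: stems ending in -h add go- … -ast around the stem; stems ending in -n add the prefix lu-; stems ending in -g double the final consonant and add -en.
So tarer → tareruv.

tareruv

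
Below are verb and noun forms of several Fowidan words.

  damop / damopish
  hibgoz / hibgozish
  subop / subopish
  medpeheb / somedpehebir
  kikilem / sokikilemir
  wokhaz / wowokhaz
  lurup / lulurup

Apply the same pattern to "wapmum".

hibgoz and wokhaz both end in -z yet inflect differently (hibgozish, wowokhaz), so the final letter is not what conditions the rule; the last vowel is.
"wapmum" has last vowel 'u'. The one such stem in the data (lurup → lulurup) repeats the first consonant+vowel as a prefix (as does wokhaz), so the same rule applies.
So wapmum → wawapmum.

wawapmum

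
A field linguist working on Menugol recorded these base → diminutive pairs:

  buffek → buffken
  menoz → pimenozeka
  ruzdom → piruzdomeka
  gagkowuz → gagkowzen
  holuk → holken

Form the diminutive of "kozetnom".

pikozetnomeka

menoz and gagkowuz both end in -z yet inflect differently (pimenozeka, gagkowzen), so the final letter is not what conditions the rule; the last vowel is.
"kozetnom" has last vowel 'o'. The stems whose last vowel is 'o' (ruzdom → piruzdomeka, menoz → pimenozeka) add pi- … -eka around the stem.
The other pattern: stems whose last vowel is 'e' or 'u' delete the last vowel and add -en.
So kozetnom → pikozetnomeka.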